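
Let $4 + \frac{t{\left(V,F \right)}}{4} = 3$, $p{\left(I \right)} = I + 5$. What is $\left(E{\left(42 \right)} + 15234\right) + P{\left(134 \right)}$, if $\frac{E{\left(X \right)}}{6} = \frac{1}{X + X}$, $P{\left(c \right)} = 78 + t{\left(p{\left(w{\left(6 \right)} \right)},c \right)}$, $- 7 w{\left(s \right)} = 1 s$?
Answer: $\frac{214313}{14} \approx 15308.0$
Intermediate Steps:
$w{\left(s \right)} = - \frac{s}{7}$ ($w{\left(s \right)} = - \frac{1 s}{7} = - \frac{s}{7}$)
$p{\left(I \right)} = 5 + I$
$t{\left(V,F \right)} = -4$ ($t{\left(V,F \right)} = -16 + 4 \cdot 3 = -16 + 12 = -4$)
$P{\left(c \right)} = 74$ ($P{\left(c \right)} = 78 - 4 = 74$)
$E{\left(X \right)} = \frac{3}{X}$ ($E{\left(X \right)} = \frac{6}{X + X} = \frac{6}{2 X} = 6 \frac{1}{2 X} = \frac{3}{X}$)
$\left(E{\left(42 \right)} + 15234\right) + P{\left(134 \right)} = \left(\frac{3}{42} + 15234\right) + 74 = \left(3 \cdot \frac{1}{42} + 15234\right) + 74 = \left(\frac{1}{14} + 15234\right) + 74 = \frac{213277}{14} + 74 = \frac{214313}{14}$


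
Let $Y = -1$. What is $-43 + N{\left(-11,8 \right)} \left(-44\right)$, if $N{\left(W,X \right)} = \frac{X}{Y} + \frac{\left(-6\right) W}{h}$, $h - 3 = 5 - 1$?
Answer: $- \frac{741}{7} \approx -105.86$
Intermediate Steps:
$h = 7$ ($h = 3 + \left(5 - 1\right) = 3 + 4 = 7$)
$N{\left(W,X \right)} = - X - \frac{6 W}{7}$ ($N{\left(W,X \right)} = \frac{X}{-1} + \frac{\left(-6\right) W}{7} = X \left(-1\right) + - 6 W \frac{1}{7} = - X - \frac{6 W}{7}$)
$-43 + N{\left(-11,8 \right)} \left(-44\right) = -43 + \left(\left(-1\right) 8 - - \frac{66}{7}\right) \left(-44\right) = -43 + \left(-8 + \frac{66}{7}\right) \left(-44\right) = -43 + \frac{10}{7} \left(-44\right) = -43 - \frac{440}{7} = - \frac{741}{7}$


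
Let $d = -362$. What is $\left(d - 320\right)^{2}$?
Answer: $465124$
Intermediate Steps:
$\left(d - 320\right)^{2} = \left(-362 - 320\right)^{2} = \left(-682\right)^{2} = 465124$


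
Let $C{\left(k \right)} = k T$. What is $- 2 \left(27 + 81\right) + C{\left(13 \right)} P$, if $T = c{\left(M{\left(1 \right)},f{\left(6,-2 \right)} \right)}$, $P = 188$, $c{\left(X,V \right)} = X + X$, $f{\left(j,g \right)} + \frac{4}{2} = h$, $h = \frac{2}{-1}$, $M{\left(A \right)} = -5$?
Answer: $-24656$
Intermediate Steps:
$h = -2$ ($h = 2 \left(-1\right) = -2$)
$f{\left(j,g \right)} = -4$ ($f{\left(j,g \right)} = -2 - 2 = -4$)
$c{\left(X,V \right)} = 2 X$
$T = -10$ ($T = 2 \left(-5\right) = -10$)
$C{\left(k \right)} = - 10 k$ ($C{\left(k \right)} = k \left(-10\right) = - 10 k$)
$- 2 \left(27 + 81\right) + C{\left(13 \right)} P = - 2 \left(27 + 81\right) + \left(-10\right) 13 \cdot 188 = \left(-2\right) 108 - 24440 = -216 - 24440 = -24656$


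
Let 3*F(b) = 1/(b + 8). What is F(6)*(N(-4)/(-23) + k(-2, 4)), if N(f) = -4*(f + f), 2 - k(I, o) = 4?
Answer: -13/161 ≈ -0.080745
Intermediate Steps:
k(I, o) = -2 (k(I, o) = 2 - 1*4 = 2 - 4 = -2)
N(f) = -8*f
F(b) = 1/(3*(8 + b)) (F(b) = 1/(3*(b + 8)) = 1/(3*(8 + b)))
F(6)*(N(-4)/(-23) + k(-2, 4)) = (1/(3*(8 + 6)))*(-8*(-4)/(-23) - 2) = ((1/3)/14)*(32*(-1/23) - 2) = ((1/3)*(1/14))*(-32/23 - 2) = (1/42)*(-78/23) = -13/161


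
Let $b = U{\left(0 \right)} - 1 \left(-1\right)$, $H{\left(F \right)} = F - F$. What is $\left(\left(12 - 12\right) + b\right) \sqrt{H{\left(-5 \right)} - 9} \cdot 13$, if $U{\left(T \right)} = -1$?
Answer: $0$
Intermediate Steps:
$H{\left(F \right)} = 0$
$b = 0$ ($b = -1 - 1 \left(-1\right) = -1 - -1 = -1 + 1 = 0$)
$\left(\left(12 - 12\right) + b\right) \sqrt{H{\left(-5 \right)} - 9} \cdot 13 = \left(\left(12 - 12\right) + 0\right) \sqrt{0 - 9} \cdot 13 = \left(0 + 0\right) \sqrt{-9} \cdot 13 = 0 \cdot 3 i 13 = 0 \cdot 13 = 0$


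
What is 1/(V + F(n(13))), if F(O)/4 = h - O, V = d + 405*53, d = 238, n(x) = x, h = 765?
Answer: 1/24711 ≈ 4.0468e-5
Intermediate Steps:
V = 21703 (V = 238 + 405*53 = 238 + 21465 = 21703)
F(O) = 3060 - 4*O (F(O) = 4*(765 - O) = 3060 - 4*O)
1/(V + F(n(13))) = 1/(21703 + (3060 - 4*13)) = 1/(21703 + (3060 - 52)) = 1/(21703 + 3008) = 1/24711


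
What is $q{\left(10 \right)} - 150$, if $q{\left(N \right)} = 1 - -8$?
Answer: $-141$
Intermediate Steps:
$q{\left(N \right)} = 9$ ($q{\left(N \right)} = 1 + 8 = 9$)
$q{\left(10 \right)} - 150 = 9 - 150 = -141$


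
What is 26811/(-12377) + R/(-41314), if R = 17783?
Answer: -1327769845/511343378 ≈ -2.5966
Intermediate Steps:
26811/(-12377) + R/(-41314) = 26811/(-12377) + 17783/(-41314) = 26811*(-1/12377) + 17783*(-1/41314) = -26811/12377 - 17783/41314 = -1327769845/511343378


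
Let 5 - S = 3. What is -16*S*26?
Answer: -832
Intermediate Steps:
S = 2 (S = 5 - 1*3 = 5 - 3 = 2)
-16*S*26 = -16*2*26 = -32*26 = -832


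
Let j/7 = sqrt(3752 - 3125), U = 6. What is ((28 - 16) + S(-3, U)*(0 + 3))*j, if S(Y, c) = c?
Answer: 210*sqrt(627) ≈ 5258.4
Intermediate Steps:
j = 7*sqrt(627) (j = 7*sqrt(3752 - 3125) = 7*sqrt(627) ≈ 175.28)
((28 - 16) + S(-3, U)*(0 + 3))*j = ((28 - 16) + 6*(0 + 3))*(7*sqrt(627)) = (12 + 6*3)*(7*sqrt(627)) = (12 + 18)*(7*sqrt(627)) = 30*(7*sqrt(627)) = 210*sqrt(627)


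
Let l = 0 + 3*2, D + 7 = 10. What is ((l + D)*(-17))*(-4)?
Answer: 612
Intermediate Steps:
D = 3 (D = -7 + 10 = 3)
l = 6 (l = 0 + 6 = 6)
((l + D)*(-17))*(-4) = ((6 + 3)*(-17))*(-4) = (9*(-17))*(-4) = -153*(-4) = 612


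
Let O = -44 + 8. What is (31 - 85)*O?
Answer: 1944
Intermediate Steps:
O = -36
(31 - 85)*O = (31 - 85)*(-36) = -54*(-36) = 1944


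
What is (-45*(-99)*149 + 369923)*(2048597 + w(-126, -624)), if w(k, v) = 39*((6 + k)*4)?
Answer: 2098320392686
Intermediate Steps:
w(k, v) = 936 + 156*k (w(k, v) = 39*(24 + 4*k) = 936 + 156*k)
(-45*(-99)*149 + 369923)*(2048597 + w(-126, -624)) = (-45*(-99)*149 + 369923)*(2048597 + (936 + 156*(-126))) = (4455*149 + 369923)*(2048597 + (936 - 19656)) = (663795 + 369923)*(2048597 - 18720) = 1033718*2029877 = 2098320392686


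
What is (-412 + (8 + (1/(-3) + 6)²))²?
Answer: 11202409/81 ≈ 1.3830e+5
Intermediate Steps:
(-412 + (8 + (1/(-3) + 6)²))² = (-412 + (8 + (-⅓ + 6)²))² = (-412 + (8 + (17/3)²))² = (-412 + (8 + 289/9))² = (-412 + 361/9)² = (-3347/9)² = 11202409/81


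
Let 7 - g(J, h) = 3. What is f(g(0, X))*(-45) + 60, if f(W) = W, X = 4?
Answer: -120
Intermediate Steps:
g(J, h) = 4 (g(J, h) = 7 - 1*3 = 7 - 3 = 4)
f(g(0, X))*(-45) + 60 = 4*(-45) + 60 = -180 + 60 = -120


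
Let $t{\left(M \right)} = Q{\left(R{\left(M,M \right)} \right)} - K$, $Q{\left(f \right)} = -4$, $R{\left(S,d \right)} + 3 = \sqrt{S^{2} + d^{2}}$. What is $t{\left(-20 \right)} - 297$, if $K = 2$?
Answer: $-303$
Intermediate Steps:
$R{\left(S,d \right)} = -3 + \sqrt{S^{2} + d^{2}}$
$t{\left(M \right)} = -6$ ($t{\left(M \right)} = -4 - 2 = -6$)
$t{\left(-20 \right)} - 297 = -6 - 297 = -303$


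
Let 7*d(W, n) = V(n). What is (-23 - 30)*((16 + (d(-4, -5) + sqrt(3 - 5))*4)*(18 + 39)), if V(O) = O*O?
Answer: -640452/7 - 12084*I*sqrt(2) ≈ -91493.0 - 17089.0*I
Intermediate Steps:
V(O) = O**2
d(W, n) = n**2/7
(-23 - 30)*((16 + (d(-4, -5) + sqrt(3 - 5))*4)*(18 + 39)) = (-23 - 30)*((16 + ((1/7)*(-5)**2 + sqrt(3 - 5))*4)*(18 + 39)) = -53*(16 + ((1/7)*25 + sqrt(-2))*4)*57 = -53*(16 + (25/7 + I*sqrt(2))*4)*57 = -53*(16 + (100/7 + 4*I*sqrt(2)))*57 = -53*(212/7 + 4*I*sqrt(2))*57 = -53*(12084/7 + 228*I*sqrt(2)) = -640452/7 - 12084*I*sqrt(2)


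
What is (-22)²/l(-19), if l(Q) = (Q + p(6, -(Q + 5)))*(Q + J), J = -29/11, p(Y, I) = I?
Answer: 2662/595 ≈ 4.4740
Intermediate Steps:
J = -29/11 (J = -29*1/11 = -29/11 ≈ -2.6364)
l(Q) = 145/11 - 5*Q (l(Q) = (Q - (Q + 5))*(Q - 29/11) = (Q - (5 + Q))*(-29/11 + Q) = (Q + (-5 - Q))*(-29/11 + Q) = -5*(-29/11 + Q) = 145/11 - 5*Q)
(-22)²/l(-19) = (-22)²/(145/11 - 5*(-19)) = 484/(145/11 + 95) = 484/(1190/11) = 484*(11/1190) = 2662/595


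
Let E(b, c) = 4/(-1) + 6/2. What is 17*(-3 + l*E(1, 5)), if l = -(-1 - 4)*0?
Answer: -51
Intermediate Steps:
E(b, c) = -1 (E(b, c) = 4*(-1) + 6*(½) = -4 + 3 = -1)
l = 0 (l = -(-5)*0 = -1*0 = 0)
17*(-3 + l*E(1, 5)) = 17*(-3 + 0*(-1)) = 17*(-3 + 0) = 17*(-3) = -51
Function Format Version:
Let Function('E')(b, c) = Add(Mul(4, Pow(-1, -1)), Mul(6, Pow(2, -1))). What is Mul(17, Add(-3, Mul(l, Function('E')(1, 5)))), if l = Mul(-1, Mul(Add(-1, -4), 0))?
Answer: -51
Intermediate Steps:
Function('E')(b, c) = -1 (Function('E')(b, c) = Add(Mul(4, -1), Mul(6, Rational(1, 2))) = Add(-4, 3) = -1)
l = 0 (l = Mul(-1, Mul(-5, 0)) = Mul(-1, 0) = 0)
Mul(17, Add(-3, Mul(l, Function('E')(1, 5)))) = Mul(17, Add(-3, Mul(0, -1))) = Mul(17, Add(-3, 0)) = Mul(17, -3) = -51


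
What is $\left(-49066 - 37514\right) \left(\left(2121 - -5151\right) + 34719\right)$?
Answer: $-3635580780$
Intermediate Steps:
$\left(-49066 - 37514\right) \left(\left(2121 - -5151\right) + 34719\right) = - 86580 \left(\left(2121 + 5151\right) + 34719\right) = - 86580 \left(7272 + 34719\right) = \left(-86580\right) 41991 = -3635580780$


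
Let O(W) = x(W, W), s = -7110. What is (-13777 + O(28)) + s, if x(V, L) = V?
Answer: -20859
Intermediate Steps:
O(W) = W
(-13777 + O(28)) + s = (-13777 + 28) - 7110 = -13749 - 7110 = -20859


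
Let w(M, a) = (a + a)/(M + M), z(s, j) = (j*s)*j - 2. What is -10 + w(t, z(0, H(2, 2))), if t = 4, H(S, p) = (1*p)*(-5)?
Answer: -21/2 ≈ -10.500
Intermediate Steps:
H(S, p) = -5*p (H(S, p) = p*(-5) = -5*p)
z(s, j) = -2 + s*j**2 (z(s, j) = s*j**2 - 2 = -2 + s*j**2)
w(M, a) = a/M (w(M, a) = (2*a)/((2*M)) = (2*a)*(1/(2*M)) = a/M)
-10 + w(t, z(0, H(2, 2))) = -10 + (-2 + 0*(-5*2)**2)/4 = -10 + (-2 + 0*(-10)**2)*(1/4) = -10 + (-2 + 0*100)*(1/4) = -10 + (-2 + 0)*(1/4) = -10 - 2*1/4 = -10 - 1/2 = -21/2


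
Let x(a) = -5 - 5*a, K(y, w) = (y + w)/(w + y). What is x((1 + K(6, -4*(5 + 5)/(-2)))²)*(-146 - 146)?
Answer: 7300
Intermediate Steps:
K(y, w) = 1 (K(y, w) = (w + y)/(w + y) = 1)
x((1 + K(6, -4*(5 + 5)/(-2)))²)*(-146 - 146) = (-5 - 5*(1 + 1)²)*(-146 - 146) = (-5 - 5*2²)*(-292) = (-5 - 5*4)*(-292) = (-5 - 20)*(-292) = -25*(-292) = 7300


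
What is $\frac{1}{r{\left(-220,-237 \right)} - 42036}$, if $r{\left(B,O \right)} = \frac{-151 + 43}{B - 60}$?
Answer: $- \frac{70}{2942493} \approx -2.3789 \cdot 10^{-5}$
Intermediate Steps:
$r{\left(B,O \right)} = - \frac{108}{-60 + B}$
$\frac{1}{r{\left(-220,-237 \right)} - 42036} = \frac{1}{- \frac{108}{-60 - 220} - 42036} = \frac{1}{- \frac{108}{-280} - 42036} = \frac{1}{\left(-108\right) \left(- \frac{1}{280}\right) - 42036} = \frac{1}{\frac{27}{70} - 42036} = \frac{1}{- \frac{2942493}{70}} = - \frac{70}{2942493}$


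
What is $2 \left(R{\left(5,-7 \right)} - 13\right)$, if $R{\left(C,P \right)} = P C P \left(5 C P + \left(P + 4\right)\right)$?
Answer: $-87246$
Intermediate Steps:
$R{\left(C,P \right)} = C P^{2} \left(4 + P + 5 C P\right)$ ($R{\left(C,P \right)} = C P P \left(5 C P + \left(4 + P\right)\right) = C P^{2} \left(4 + P + 5 C P\right)$)
$2 \left(R{\left(5,-7 \right)} - 13\right) = 2 \left(5 \left(-7\right)^{2} \left(4 - 7 + 5 \cdot 5 \left(-7\right)\right) - 13\right) = 2 \left(5 \cdot 49 \left(4 - 7 - 175\right) - 13\right) = 2 \left(5 \cdot 49 \left(-178\right) - 13\right) = 2 \left(-43610 - 13\right) = 2 \left(-43623\right) = -87246$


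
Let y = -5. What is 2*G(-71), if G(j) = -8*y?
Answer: 80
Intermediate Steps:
G(j) = 40 (G(j) = -8*(-5) = 40)
2*G(-71) = 2*40 = 80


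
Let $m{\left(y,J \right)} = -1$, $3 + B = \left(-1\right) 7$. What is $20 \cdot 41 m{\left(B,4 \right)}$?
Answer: $-820$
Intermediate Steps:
$B = -10$ ($B = -3 - 7 = -10$)
$20 \cdot 41 m{\left(B,4 \right)} = 20 \cdot 41 \left(-1\right) = 820 \left(-1\right) = -820$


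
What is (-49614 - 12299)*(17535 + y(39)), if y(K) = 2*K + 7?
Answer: -1090907060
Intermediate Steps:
y(K) = 7 + 2*K
(-49614 - 12299)*(17535 + y(39)) = (-49614 - 12299)*(17535 + (7 + 2*39)) = -61913*(17535 + (7 + 78)) = -61913*(17535 + 85) = -61913*17620 = -1090907060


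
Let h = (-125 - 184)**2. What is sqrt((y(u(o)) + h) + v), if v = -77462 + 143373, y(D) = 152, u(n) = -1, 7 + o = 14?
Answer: 2*sqrt(40386) ≈ 401.93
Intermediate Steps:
o = 7 (o = -7 + 14 = 7)
h = 95481 (h = (-309)**2 = 95481)
v = 65911
sqrt((y(u(o)) + h) + v) = sqrt((152 + 95481) + 65911) = sqrt(95633 + 65911) = sqrt(161544) = 2*sqrt(40386)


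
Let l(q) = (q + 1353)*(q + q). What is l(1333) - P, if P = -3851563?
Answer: 11012439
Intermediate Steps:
l(q) = 2*q*(1353 + q) (l(q) = (1353 + q)*(2*q) = 2*q*(1353 + q))
l(1333) - P = 2*1333*(1353 + 1333) - 1*(-3851563) = 2*1333*2686 + 3851563 = 7160876 + 3851563 = 11012439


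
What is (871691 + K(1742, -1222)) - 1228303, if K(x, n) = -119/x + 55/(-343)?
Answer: -213077946299/597506 ≈ -3.5661e+5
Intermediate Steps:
K(x, n) = -55/343 - 119/x (K(x, n) = -119/x + 55*(-1/343) = -119/x - 55/343 = -55/343 - 119/x)
(871691 + K(1742, -1222)) - 1228303 = (871691 + (-55/343 - 119/1742)) - 1228303 = (871691 - 136627/597506) - 1228303 = 520840466019/597506 - 1228303 = -213077946299/597506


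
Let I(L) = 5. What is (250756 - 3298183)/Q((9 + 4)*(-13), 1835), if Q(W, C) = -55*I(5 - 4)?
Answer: 3047427/275 ≈ 11082.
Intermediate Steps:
Q(W, C) = -275 (Q(W, C) = -55*5 = -275)
(250756 - 3298183)/Q((9 + 4)*(-13), 1835) = (250756 - 3298183)/(-275) = -3047427*(-1/275) = 3047427/275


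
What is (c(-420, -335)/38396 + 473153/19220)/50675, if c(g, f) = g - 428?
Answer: 146378097/301586181500 ≈ 0.00048536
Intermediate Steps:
c(g, f) = -428 + g
(c(-420, -335)/38396 + 473153/19220)/50675 = ((-428 - 420)/38396 + 473153/19220)/50675 = (-848*1/38396 + 473153*(1/19220))*(1/50675) = (-212/9599 + 15263/620)*(1/50675) = (146378097/5951380)*(1/50675) = 146378097/301586181500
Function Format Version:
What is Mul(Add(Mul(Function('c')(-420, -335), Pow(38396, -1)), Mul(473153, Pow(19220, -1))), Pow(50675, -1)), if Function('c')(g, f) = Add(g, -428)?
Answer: Rational(146378097, 301586181500) ≈ 0.00048536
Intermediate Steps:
Function('c')(g, f) = Add(-428, g)
Mul(Add(Mul(Function('c')(-420, -335), Pow(38396, -1)), Mul(473153, Pow(19220, -1))), Pow(50675, -1)) = Mul(Add(Mul(Add(-428, -420), Pow(38396, -1)), Mul(473153, Pow(19220, -1))), Pow(50675, -1)) = Mul(Add(Mul(-848, Rational(1, 38396)), Mul(473153, Rational(1, 19220))), Rational(1, 50675)) = Mul(Add(Rational(-212, 9599), Rational(15263, 620)), Rational(1, 50675)) = Mul(Rational(146378097, 5951380), Rational(1, 50675)) = Rational(146378097, 301586181500)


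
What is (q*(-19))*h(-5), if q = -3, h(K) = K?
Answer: -285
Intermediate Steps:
(q*(-19))*h(-5) = -3*(-19)*(-5) = 57*(-5) = -285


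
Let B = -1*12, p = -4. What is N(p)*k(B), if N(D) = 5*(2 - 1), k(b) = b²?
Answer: 720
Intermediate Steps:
B = -12
N(D) = 5 (N(D) = 5*1 = 5)
N(p)*k(B) = 5*(-12)² = 5*144 = 720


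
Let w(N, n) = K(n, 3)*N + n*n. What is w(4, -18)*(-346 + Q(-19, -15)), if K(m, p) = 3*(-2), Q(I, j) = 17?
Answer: -98700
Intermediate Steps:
K(m, p) = -6
w(N, n) = n**2 - 6*N (w(N, n) = -6*N + n*n = -6*N + n**2 = n**2 - 6*N)
w(4, -18)*(-346 + Q(-19, -15)) = ((-18)**2 - 6*4)*(-346 + 17) = (324 - 24)*(-329) = 300*(-329) = -98700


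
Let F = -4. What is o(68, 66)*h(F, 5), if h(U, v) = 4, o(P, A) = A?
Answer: 264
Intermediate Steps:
o(68, 66)*h(F, 5) = 66*4 = 264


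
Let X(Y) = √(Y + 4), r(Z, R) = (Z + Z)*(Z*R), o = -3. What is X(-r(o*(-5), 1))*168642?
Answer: 168642*I*√446 ≈ 3.5615e+6*I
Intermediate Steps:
r(Z, R) = 2*R*Z² (r(Z, R) = (2*Z)*(R*Z) = 2*R*Z²)
X(Y) = √(4 + Y)
X(-r(o*(-5), 1))*168642 = √(4 - 2*(-3*(-5))²)*168642 = √(4 - 2*15²)*168642 = √(4 - 2*225)*168642 = √(4 - 1*450)*168642 = √(4 - 450)*168642 = √(-446)*168642 = (I*√446)*168642 = 168642*I*√446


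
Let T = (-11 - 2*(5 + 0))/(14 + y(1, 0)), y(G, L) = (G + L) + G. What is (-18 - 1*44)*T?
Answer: 651/8 ≈ 81.375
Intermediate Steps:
y(G, L) = L + 2*G
T = -21/16 (T = (-11 - 2*(5 + 0))/(14 + (0 + 2*1)) = (-11 - 2*5)/(14 + (0 + 2)) = (-11 - 10)/(14 + 2) = -21/16 ≈ -1.3125)
(-18 - 1*44)*T = (-18 - 1*44)*(-21/16) = (-18 - 44)*(-21/16) = -62*(-21/16) = 651/8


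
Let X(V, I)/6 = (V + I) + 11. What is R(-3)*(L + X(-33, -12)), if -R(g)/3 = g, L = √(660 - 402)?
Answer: -1836 + 9*√258 ≈ -1691.4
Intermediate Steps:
X(V, I) = 66 + 6*I + 6*V (X(V, I) = 6*((V + I) + 11) = 6*((I + V) + 11) = 6*(11 + I + V) = 66 + 6*I + 6*V)
L = √258 ≈ 16.062
R(g) = -3*g
R(-3)*(L + X(-33, -12)) = (-3*(-3))*(√258 + (66 + 6*(-12) + 6*(-33))) = 9*(√258 + (66 - 72 - 198)) = 9*(√258 - 204) = 9*(-204 + √258) = -1836 + 9*√258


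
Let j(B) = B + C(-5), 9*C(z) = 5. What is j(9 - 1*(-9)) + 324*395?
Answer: 1151987/9 ≈ 1.2800e+5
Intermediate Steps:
C(z) = 5/9 (C(z) = (⅑)*5 = 5/9)
j(B) = 5/9 + B (j(B) = B + 5/9 = 5/9 + B)
j(9 - 1*(-9)) + 324*395 = (5/9 + (9 - 1*(-9))) + 324*395 = (5/9 + (9 + 9)) + 127980 = (5/9 + 18) + 127980 = 167/9 + 127980 = 1151987/9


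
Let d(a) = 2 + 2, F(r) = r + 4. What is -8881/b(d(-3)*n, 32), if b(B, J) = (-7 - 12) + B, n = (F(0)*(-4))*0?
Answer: 8881/19 ≈ 467.42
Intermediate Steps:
F(r) = 4 + r
n = 0 (n = ((4 + 0)*(-4))*0 = (4*(-4))*0 = -16*0 = 0)
d(a) = 4
b(B, J) = -19 + B
-8881/b(d(-3)*n, 32) = -8881/(-19 + 4*0) = -8881/(-19 + 0) = -8881/(-19) = -8881*(-1/19) = 8881/19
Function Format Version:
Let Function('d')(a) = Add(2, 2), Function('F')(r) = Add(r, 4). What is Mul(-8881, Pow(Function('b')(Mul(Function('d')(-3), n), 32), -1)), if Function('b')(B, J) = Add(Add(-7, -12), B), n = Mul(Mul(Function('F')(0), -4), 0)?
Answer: Rational(8881, 19) ≈ 467.42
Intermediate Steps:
Function('F')(r) = Add(4, r)
n = 0 (n = Mul(Mul(Add(4, 0), -4), 0) = Mul(Mul(4, -4), 0) = Mul(-16, 0) = 0)
Function('d')(a) = 4
Function('b')(B, J) = Add(-19, B)
Mul(-8881, Pow(Function('b')(Mul(Function('d')(-3), n), 32), -1)) = Mul(-8881, Pow(Add(-19, Mul(4, 0)), -1)) = Mul(-8881, Pow(Add(-19, 0), -1)) = Mul(-8881, Pow(-19, -1)) = Mul(-8881, Rational(-1, 19)) = Rational(8881, 19)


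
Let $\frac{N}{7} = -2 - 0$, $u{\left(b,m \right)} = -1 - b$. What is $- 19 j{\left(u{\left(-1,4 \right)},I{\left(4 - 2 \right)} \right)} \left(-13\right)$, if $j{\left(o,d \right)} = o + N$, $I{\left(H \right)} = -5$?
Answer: $-3458$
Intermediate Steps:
$N = -14$ ($N = 7 \left(-2 - 0\right) = 7 \left(-2 + 0\right) = 7 \left(-2\right) = -14$)
$j{\left(o,d \right)} = -14 + o$ ($j{\left(o,d \right)} = o - 14 = -14 + o$)
$- 19 j{\left(u{\left(-1,4 \right)},I{\left(4 - 2 \right)} \right)} \left(-13\right) = - 19 \left(-14 - 0\right) \left(-13\right) = - 19 \left(-14 + \left(-1 + 1\right)\right) \left(-13\right) = - 19 \left(-14 + 0\right) \left(-13\right) = \left(-19\right) \left(-14\right) \left(-13\right) = 266 \left(-13\right) = -3458$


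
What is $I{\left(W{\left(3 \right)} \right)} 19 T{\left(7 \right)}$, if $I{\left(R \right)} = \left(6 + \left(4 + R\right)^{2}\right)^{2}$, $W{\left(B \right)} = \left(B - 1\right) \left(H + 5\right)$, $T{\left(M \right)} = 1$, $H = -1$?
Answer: $427500$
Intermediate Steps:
$W{\left(B \right)} = -4 + 4 B$ ($W{\left(B \right)} = \left(B - 1\right) \left(-1 + 5\right) = \left(-1 + B\right) 4 = -4 + 4 B$)
$I{\left(W{\left(3 \right)} \right)} 19 T{\left(7 \right)} = \left(6 + \left(4 + \left(-4 + 4 \cdot 3\right)\right)^{2}\right)^{2} \cdot 19 \cdot 1 = \left(6 + \left(4 + \left(-4 + 12\right)\right)^{2}\right)^{2} \cdot 19 \cdot 1 = \left(6 + \left(4 + 8\right)^{2}\right)^{2} \cdot 19 \cdot 1 = \left(6 + 12^{2}\right)^{2} \cdot 19 \cdot 1 = \left(6 + 144\right)^{2} \cdot 19 \cdot 1 = 150^{2} \cdot 19 \cdot 1 = 22500 \cdot 19 \cdot 1 = 427500 \cdot 1 = 427500$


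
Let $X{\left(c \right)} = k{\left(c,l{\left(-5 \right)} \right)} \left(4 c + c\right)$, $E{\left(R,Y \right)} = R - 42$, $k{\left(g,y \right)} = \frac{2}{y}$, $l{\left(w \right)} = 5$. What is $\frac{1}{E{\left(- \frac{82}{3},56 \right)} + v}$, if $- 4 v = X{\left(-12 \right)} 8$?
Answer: $- \frac{3}{64} \approx -0.046875$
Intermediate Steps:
$E{\left(R,Y \right)} = -42 + R$
$X{\left(c \right)} = 2 c$ ($X{\left(c \right)} = \frac{2}{5} \left(4 c + c\right) = 2 \cdot \frac{1}{5} \cdot 5 c = \frac{2 \cdot 5 c}{5} = 2 c$)
$v = 48$ ($v = - \frac{2 \left(-12\right) 8}{4} = - \frac{\left(-24\right) 8}{4} = \left(- \frac{1}{4}\right) \left(-192\right) = 48$)
$\frac{1}{E{\left(- \frac{82}{3},56 \right)} + v} = \frac{1}{\left(-42 - \frac{82}{3}\right) + 48} = \frac{1}{- \frac{208}{3} + 48} = \frac{1}{- \frac{64}{3}} = - \frac{3}{64}$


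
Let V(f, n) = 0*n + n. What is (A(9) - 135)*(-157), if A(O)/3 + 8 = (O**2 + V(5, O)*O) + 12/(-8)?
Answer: -101265/2 ≈ -50633.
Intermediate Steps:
V(f, n) = n (V(f, n) = 0 + n = n)
A(O) = -57/2 + 6*O**2 (A(O) = -24 + 3*((O**2 + O*O) + 12/(-8)) = -24 + 3*((O**2 + O**2) + 12*(-1/8)) = -24 + 3*(2*O**2 - 3/2) = -24 + 3*(-3/2 + 2*O**2) = -24 + (-9/2 + 6*O**2) = -57/2 + 6*O**2)
(A(9) - 135)*(-157) = ((-57/2 + 6*9**2) - 135)*(-157) = ((-57/2 + 6*81) - 135)*(-157) = ((-57/2 + 486) - 135)*(-157) = (915/2 - 135)*(-157) = (645/2)*(-157) = -101265/2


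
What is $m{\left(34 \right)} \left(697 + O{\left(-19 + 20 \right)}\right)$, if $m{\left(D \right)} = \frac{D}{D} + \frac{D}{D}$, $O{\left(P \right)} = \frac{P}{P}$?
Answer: $1396$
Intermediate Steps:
$O{\left(P \right)} = 1$
$m{\left(D \right)} = 2$ ($m{\left(D \right)} = 1 + 1 = 2$)
$m{\left(34 \right)} \left(697 + O{\left(-19 + 20 \right)}\right) = 2 \left(697 + 1\right) = 2 \cdot 698 = 1396$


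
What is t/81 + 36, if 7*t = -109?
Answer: 20303/567 ≈ 35.808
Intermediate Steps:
t = -109/7 (t = (1/7)*(-109) = -109/7 ≈ -15.571)
t/81 + 36 = -109/7/81 + 36 = (1/81)*(-109/7) + 36 = -109/567 + 36 = 20303/567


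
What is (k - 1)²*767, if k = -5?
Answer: 27612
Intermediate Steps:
(k - 1)²*767 = (-5 - 1)²*767 = (-6)²*767 = 36*767 = 27612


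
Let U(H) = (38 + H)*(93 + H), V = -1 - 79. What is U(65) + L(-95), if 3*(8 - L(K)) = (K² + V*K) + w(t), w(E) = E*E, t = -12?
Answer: 32077/3 ≈ 10692.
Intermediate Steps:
V = -80
w(E) = E²
L(K) = -40 - K²/3 + 80*K/3 (L(K) = 8 - ((K² - 80*K) + (-12)²)/3 = 8 - ((K² - 80*K) + 144)/3 = 8 - (144 + K² - 80*K)/3 = 8 + (-48 - K²/3 + 80*K/3) = -40 - K²/3 + 80*K/3)
U(65) + L(-95) = (3534 + 65² + 131*65) + (-40 - ⅓*(-95)² + (80/3)*(-95)) = (3534 + 4225 + 8515) + (-40 - ⅓*9025 - 7600/3) = 16274 + (-40 - 9025/3 - 7600/3) = 16274 - 16745/3 = 32077/3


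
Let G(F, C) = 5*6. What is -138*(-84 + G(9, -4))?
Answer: 7452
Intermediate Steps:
G(F, C) = 30
-138*(-84 + G(9, -4)) = -138*(-84 + 30) = -138*(-54) = 7452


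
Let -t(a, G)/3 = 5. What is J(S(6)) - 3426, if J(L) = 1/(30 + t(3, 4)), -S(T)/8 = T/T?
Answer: -51389/15 ≈ -3425.9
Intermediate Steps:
S(T) = -8 (S(T) = -8*T/T = -8*1 = -8)
t(a, G) = -15 (t(a, G) = -3*5 = -15)
J(L) = 1/15 (J(L) = 1/(30 - 15) = 1/15)
J(S(6)) - 3426 = 1/15 - 3426 = -51389/15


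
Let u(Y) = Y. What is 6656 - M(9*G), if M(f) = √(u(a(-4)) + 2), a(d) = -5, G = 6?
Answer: 6656 - I*√3 ≈ 6656.0 - 1.732*I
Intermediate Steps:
M(f) = I*√3 (M(f) = √(-5 + 2) = √(-3) = I*√3)
6656 - M(9*G) = 6656 - I*√3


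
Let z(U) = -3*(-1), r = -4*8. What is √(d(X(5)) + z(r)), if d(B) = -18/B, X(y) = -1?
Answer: √21 ≈ 4.5826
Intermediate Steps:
r = -32
z(U) = 3
√(d(X(5)) + z(r)) = √(-18/(-1) + 3) = √(-18*(-1) + 3) = √(18 + 3) = √21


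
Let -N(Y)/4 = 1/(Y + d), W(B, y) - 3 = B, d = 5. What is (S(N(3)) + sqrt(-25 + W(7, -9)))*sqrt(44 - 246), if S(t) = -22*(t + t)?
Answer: -sqrt(3030) + 22*I*sqrt(202) ≈ -55.045 + 312.68*I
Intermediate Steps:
W(B, y) = 3 + B
N(Y) = -4/(5 + Y) (N(Y) = -4/(Y + 5) = -4/(5 + Y))
S(t) = -44*t
(S(N(3)) + sqrt(-25 + W(7, -9)))*sqrt(44 - 246) = (-(-176)/(5 + 3) + sqrt(-25 + (3 + 7)))*sqrt(44 - 246) = (-(-176)/8 + sqrt(-25 + 10))*sqrt(-202) = (-(-176)/8 + sqrt(-15))*(I*sqrt(202)) = (-44*(-1/2) + I*sqrt(15))*(I*sqrt(202)) = (22 + I*sqrt(15))*(I*sqrt(202)) = I*sqrt(202)*(22 + I*sqrt(15))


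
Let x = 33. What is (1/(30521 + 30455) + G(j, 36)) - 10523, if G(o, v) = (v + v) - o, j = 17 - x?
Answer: -636284559/60976 ≈ -10435.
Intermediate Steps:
j = -16 (j = 17 - 1*33 = 17 - 33 = -16)
G(o, v) = -o + 2*v (G(o, v) = 2*v - o = -o + 2*v)
(1/(30521 + 30455) + G(j, 36)) - 10523 = (1/(30521 + 30455) + (-1*(-16) + 2*36)) - 10523 = (1/60976 + (16 + 72)) - 10523 = (1/60976 + 88) - 10523 = 5365889/60976 - 10523 = -636284559/60976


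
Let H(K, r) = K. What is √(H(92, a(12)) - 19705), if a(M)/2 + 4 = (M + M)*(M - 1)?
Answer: I*√19613 ≈ 140.05*I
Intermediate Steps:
a(M) = -8 + 4*M*(-1 + M) (a(M) = -8 + 2*((M + M)*(M - 1)) = -8 + 2*((2*M)*(-1 + M)) = -8 + 2*(2*M*(-1 + M)) = -8 + 4*M*(-1 + M))
√(H(92, a(12)) - 19705) = √(92 - 19705) = √(-19613) = I*√19613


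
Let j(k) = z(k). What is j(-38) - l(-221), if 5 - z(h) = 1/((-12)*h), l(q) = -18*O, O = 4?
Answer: 35111/456 ≈ 76.998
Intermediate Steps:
l(q) = -72 (l(q) = -18*4 = -72)
z(h) = 5 + 1/(12*h) (z(h) = 5 - 1/((-12)*h) = 5 - (-1)/(12*h) = 5 + 1/(12*h))
j(k) = 5 + 1/(12*k)
j(-38) - l(-221) = (5 + (1/12)/(-38)) - 1*(-72) = (5 + (1/12)*(-1/38)) + 72 = (5 - 1/456) + 72 = 2279/456 + 72 = 35111/456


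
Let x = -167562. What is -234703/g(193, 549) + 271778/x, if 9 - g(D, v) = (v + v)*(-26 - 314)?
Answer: -2607220612/1158439887 ≈ -2.2506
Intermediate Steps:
g(D, v) = 9 + 680*v (g(D, v) = 9 - (v + v)*(-26 - 314) = 9 - 2*v*(-340) = 9 - (-680)*v = 9 + 680*v)
-234703/g(193, 549) + 271778/x = -234703/(9 + 680*549) + 271778/(-167562) = -234703/(9 + 373320) + 271778*(-1/167562) = -234703/373329 - 135889/83781 = -2607220612/1158439887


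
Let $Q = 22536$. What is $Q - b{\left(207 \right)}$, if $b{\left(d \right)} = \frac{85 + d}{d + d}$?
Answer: $\frac{4664806}{207} \approx 22535.0$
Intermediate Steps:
$b{\left(d \right)} = \frac{85 + d}{2 d}$
$Q - b{\left(207 \right)} = 22536 - \frac{85 + 207}{2 \cdot 207} = 22536 - \frac{1}{2} \cdot \frac{1}{207} \cdot 292 = 22536 - \frac{146}{207} = \frac{4664806}{207}$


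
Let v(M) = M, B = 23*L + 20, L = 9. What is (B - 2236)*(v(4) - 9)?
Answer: 10045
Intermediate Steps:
B = 227 (B = 23*9 + 20 = 207 + 20 = 227)
(B - 2236)*(v(4) - 9) = (227 - 2236)*(4 - 9) = -2009*(-5) = 10045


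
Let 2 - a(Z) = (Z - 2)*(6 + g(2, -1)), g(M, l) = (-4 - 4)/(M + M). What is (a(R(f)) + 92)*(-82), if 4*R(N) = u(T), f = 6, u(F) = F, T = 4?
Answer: -8036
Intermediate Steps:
R(N) = 1 (R(N) = (¼)*4 = 1)
g(M, l) = -4/M (g(M, l) = -8*1/(2*M) = -4/M)
a(Z) = 10 - 4*Z (a(Z) = 2 - (Z - 2)*(6 - 4/2) = 2 - (-2 + Z)*(6 - 4*½) = 2 - (-2 + Z)*(6 - 2) = 2 - (-2 + Z)*4 = 2 - (-8 + 4*Z) = 2 + (8 - 4*Z) = 10 - 4*Z)
(a(R(f)) + 92)*(-82) = ((10 - 4*1) + 92)*(-82) = ((10 - 4) + 92)*(-82) = (6 + 92)*(-82) = 98*(-82) = -8036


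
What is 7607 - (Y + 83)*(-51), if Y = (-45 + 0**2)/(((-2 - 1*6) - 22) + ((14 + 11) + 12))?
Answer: 80585/7 ≈ 11512.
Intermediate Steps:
Y = -45/7 (Y = (-45 + 0)/(((-2 - 6) - 22) + (25 + 12)) = -45/((-8 - 22) + 37) = -45/(-30 + 37) = -45/7 ≈ -6.4286)
7607 - (Y + 83)*(-51) = 7607 - (-45/7 + 83)*(-51) = 7607 - 536*(-51)/7 = 7607 - 1*(-27336/7) = 7607 + 27336/7 = 80585/7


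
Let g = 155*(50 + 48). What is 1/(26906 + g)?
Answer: 1/42096 ≈ 2.3755e-5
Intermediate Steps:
g = 15190 (g = 155*98 = 15190)
1/(26906 + g) = 1/(26906 + 15190) = 1/42096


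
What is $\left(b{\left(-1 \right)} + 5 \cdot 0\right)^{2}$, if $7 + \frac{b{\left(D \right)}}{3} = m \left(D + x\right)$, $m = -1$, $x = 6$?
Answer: $1296$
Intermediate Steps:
$b{\left(D \right)} = -39 - 3 D$ ($b{\left(D \right)} = -21 + 3 \left(- (D + 6)\right) = -21 + 3 \left(- (6 + D)\right) = -21 + 3 \left(-6 - D\right) = -21 - \left(18 + 3 D\right) = -39 - 3 D$)
$\left(b{\left(-1 \right)} + 5 \cdot 0\right)^{2} = \left(\left(-39 - -3\right) + 5 \cdot 0\right)^{2} = \left(\left(-39 + 3\right) + 0\right)^{2} = \left(-36 + 0\right)^{2} = \left(-36\right)^{2} = 1296$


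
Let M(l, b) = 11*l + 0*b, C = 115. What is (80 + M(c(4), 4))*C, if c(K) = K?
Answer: 14260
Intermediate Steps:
M(l, b) = 11*l (M(l, b) = 11*l + 0 = 11*l)
(80 + M(c(4), 4))*C = (80 + 11*4)*115 = (80 + 44)*115 = 124*115 = 14260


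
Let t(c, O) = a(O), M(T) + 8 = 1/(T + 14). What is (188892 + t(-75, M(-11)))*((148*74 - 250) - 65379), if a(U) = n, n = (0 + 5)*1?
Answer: -10328321269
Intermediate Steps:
M(T) = -8 + 1/(14 + T) (M(T) = -8 + 1/(T + 14) = -8 + 1/(14 + T))
n = 5 (n = 5*1 = 5)
a(U) = 5
t(c, O) = 5
(188892 + t(-75, M(-11)))*((148*74 - 250) - 65379) = (188892 + 5)*((148*74 - 250) - 65379) = 188897*((10952 - 250) - 65379) = 188897*(10702 - 65379) = 188897*(-54677) = -10328321269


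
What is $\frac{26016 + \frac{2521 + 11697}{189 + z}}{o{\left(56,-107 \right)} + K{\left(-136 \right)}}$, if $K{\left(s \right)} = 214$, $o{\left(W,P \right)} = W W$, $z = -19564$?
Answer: $\frac{252022891}{32453125} \approx 7.7657$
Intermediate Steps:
$o{\left(W,P \right)} = W^{2}$
$\frac{26016 + \frac{2521 + 11697}{189 + z}}{o{\left(56,-107 \right)} + K{\left(-136 \right)}} = \frac{26016 + \frac{2521 + 11697}{189 - 19564}}{56^{2} + 214} = \frac{26016 + \frac{14218}{-19375}}{3136 + 214} = \frac{26016 + 14218 \left(- \frac{1}{19375}\right)}{3350} = \left(26016 - \frac{14218}{19375}\right) \frac{1}{3350} = \frac{504045782}{19375} \cdot \frac{1}{3350} = \frac{252022891}{32453125}$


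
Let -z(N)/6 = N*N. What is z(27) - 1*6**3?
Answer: -4590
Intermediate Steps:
z(N) = -6*N**2 (z(N) = -6*N*N = -6*N**2)
z(27) - 1*6**3 = -6*27**2 - 1*6**3 = -6*729 - 1*216 = -4374 - 216 = -4590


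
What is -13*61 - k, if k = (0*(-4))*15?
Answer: -793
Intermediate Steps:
k = 0 (k = 0*15 = 0)
-13*61 - k = -13*61 - 1*0 = -793 + 0 = -793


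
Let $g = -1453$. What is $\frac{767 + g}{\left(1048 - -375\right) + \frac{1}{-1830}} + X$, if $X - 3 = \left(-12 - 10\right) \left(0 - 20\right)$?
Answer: $\frac{1152356047}{2604089} \approx 442.52$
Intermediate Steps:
$X = 443$ ($X = 3 + \left(-12 - 10\right) \left(0 - 20\right) = 3 + \left(-12 - 10\right) \left(-20\right) = 3 - -440 = 3 + 440 = 443$)
$\frac{767 + g}{\left(1048 - -375\right) + \frac{1}{-1830}} + X = \frac{767 - 1453}{\left(1048 - -375\right) + \frac{1}{-1830}} + 443 = - \frac{686}{\left(1048 + 375\right) - \frac{1}{1830}} + 443 = - \frac{686}{1423 - \frac{1}{1830}} + 443 = - \frac{686}{\frac{2604089}{1830}} + 443 = \left(-686\right) \frac{1830}{2604089} + 443 = - \frac{1255380}{2604089} + 443 = \frac{1152356047}{2604089}$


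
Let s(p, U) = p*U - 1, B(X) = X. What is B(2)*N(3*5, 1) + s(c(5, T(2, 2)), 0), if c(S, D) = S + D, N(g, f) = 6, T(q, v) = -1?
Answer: 11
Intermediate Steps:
c(S, D) = D + S
s(p, U) = -1 + U*p (s(p, U) = U*p - 1 = -1 + U*p)
B(2)*N(3*5, 1) + s(c(5, T(2, 2)), 0) = 2*6 + (-1 + 0*(-1 + 5)) = 12 + (-1 + 0*4) = 12 + (-1 + 0) = 12 - 1 = 11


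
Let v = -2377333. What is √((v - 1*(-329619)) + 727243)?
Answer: 3*I*√146719 ≈ 1149.1*I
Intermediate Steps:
√((v - 1*(-329619)) + 727243) = √((-2377333 - 1*(-329619)) + 727243) = √((-2377333 + 329619) + 727243) = √(-2047714 + 727243) = √(-1320471) = 3*I*√146719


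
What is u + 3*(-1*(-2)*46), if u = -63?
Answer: 213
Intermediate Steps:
u + 3*(-1*(-2)*46) = -63 + 3*(-1*(-2)*46) = -63 + 3*(2*46) = -63 + 3*92 = -63 + 276 = 213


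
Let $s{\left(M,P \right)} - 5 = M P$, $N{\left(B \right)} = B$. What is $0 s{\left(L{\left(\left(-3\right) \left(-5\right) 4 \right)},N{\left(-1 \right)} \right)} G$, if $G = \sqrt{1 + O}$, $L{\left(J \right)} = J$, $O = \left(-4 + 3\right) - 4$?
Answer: $0$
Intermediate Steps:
$O = -5$ ($O = -1 - 4 = -5$)
$G = 2 i$ ($G = \sqrt{1 - 5} = \sqrt{-4} = 2 i \approx 2.0 i$)
$s{\left(M,P \right)} = 5 + M P$
$0 s{\left(L{\left(\left(-3\right) \left(-5\right) 4 \right)},N{\left(-1 \right)} \right)} G = 0 \left(5 + \left(-3\right) \left(-5\right) 4 \left(-1\right)\right) 2 i = 0 \left(5 + 15 \cdot 4 \left(-1\right)\right) 2 i = 0 \left(5 + 60 \left(-1\right)\right) 2 i = 0 \left(5 - 60\right) 2 i = 0 \left(-55\right) 2 i = 0 \cdot 2 i = 0$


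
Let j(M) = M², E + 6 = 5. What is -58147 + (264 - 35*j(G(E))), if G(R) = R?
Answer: -57918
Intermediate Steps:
E = -1 (E = -6 + 5 = -1)
-58147 + (264 - 35*j(G(E))) = -58147 + (264 - 35*(-1)²) = -58147 + (264 - 35*1) = -58147 + (264 - 35) = -58147 + 229 = -57918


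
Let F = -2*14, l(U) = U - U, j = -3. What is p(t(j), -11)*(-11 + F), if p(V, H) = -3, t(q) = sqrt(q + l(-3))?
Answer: 117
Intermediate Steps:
l(U) = 0
t(q) = sqrt(q) (t(q) = sqrt(q + 0) = sqrt(q))
F = -28
p(t(j), -11)*(-11 + F) = -3*(-11 - 28) = -3*(-39) = 117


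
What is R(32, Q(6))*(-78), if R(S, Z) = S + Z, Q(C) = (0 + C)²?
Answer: -5304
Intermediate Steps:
Q(C) = C²
R(32, Q(6))*(-78) = (32 + 6²)*(-78) = (32 + 36)*(-78) = 68*(-78) = -5304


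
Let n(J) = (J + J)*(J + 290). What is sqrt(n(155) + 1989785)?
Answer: 3*sqrt(236415) ≈ 1458.7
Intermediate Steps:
n(J) = 2*J*(290 + J) (n(J) = (2*J)*(290 + J) = 2*J*(290 + J))
sqrt(n(155) + 1989785) = sqrt(2*155*(290 + 155) + 1989785) = sqrt(2*155*445 + 1989785) = sqrt(137950 + 1989785) = sqrt(2127735) = 3*sqrt(236415)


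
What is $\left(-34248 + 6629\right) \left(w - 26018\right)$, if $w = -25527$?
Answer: $1423621355$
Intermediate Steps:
$\left(-34248 + 6629\right) \left(w - 26018\right) = \left(-34248 + 6629\right) \left(-25527 - 26018\right) = \left(-27619\right) \left(-51545\right) = 1423621355$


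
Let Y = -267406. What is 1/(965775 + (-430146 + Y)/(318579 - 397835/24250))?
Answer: 1545028583/1492146596619625 ≈ 1.0354e-6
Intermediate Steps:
1/(965775 + (-430146 + Y)/(318579 - 397835/24250)) = 1/(965775 + (-430146 - 267406)/(318579 - 397835/24250)) = 1/(965775 - 697552/(318579 - 397835*1/24250)) = 1/(965775 - 697552/(318579 - 79567/4850)) = 1/(965775 - 697552/1545028583/4850) = 1/(965775 - 697552*4850/1545028583) = 1/(965775 - 3383127200/1545028583) = 1/(1492146596619625/1545028583) = 1545028583/1492146596619625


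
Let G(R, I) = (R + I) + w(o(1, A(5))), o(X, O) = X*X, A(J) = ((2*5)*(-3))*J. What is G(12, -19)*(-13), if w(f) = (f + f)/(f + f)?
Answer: 78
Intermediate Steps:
A(J) = -30*J (A(J) = (10*(-3))*J = -30*J)
o(X, O) = X**2
w(f) = 1 (w(f) = (2*f)/((2*f)) = (2*f)*(1/(2*f)) = 1)
G(R, I) = 1 + I + R (G(R, I) = (R + I) + 1 = (I + R) + 1 = 1 + I + R)
G(12, -19)*(-13) = (1 - 19 + 12)*(-13) = -6*(-13) = 78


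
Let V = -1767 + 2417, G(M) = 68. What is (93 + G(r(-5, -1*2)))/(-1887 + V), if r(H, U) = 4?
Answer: -161/1237 ≈ -0.13015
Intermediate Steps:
V = 650
(93 + G(r(-5, -1*2)))/(-1887 + V) = (93 + 68)/(-1887 + 650) = 161/(-1237) = 161*(-1/1237) = -161/1237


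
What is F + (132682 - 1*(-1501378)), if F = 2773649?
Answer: 4407709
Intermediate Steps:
F + (132682 - 1*(-1501378)) = 2773649 + (132682 - 1*(-1501378)) = 2773649 + (132682 + 1501378) = 2773649 + 1634060 = 4407709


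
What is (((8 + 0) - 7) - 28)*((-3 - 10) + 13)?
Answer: 0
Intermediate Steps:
(((8 + 0) - 7) - 28)*((-3 - 10) + 13) = ((8 - 7) - 28)*(-13 + 13) = (1 - 28)*0 = -27*0 = 0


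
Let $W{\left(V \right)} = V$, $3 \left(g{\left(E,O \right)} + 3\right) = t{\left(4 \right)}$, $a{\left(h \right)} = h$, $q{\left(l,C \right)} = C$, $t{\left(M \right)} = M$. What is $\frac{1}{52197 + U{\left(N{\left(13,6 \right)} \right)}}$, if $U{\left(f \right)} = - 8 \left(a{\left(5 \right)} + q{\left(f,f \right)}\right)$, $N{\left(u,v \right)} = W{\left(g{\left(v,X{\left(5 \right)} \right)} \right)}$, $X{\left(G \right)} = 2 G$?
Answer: $\frac{3}{156511} \approx 1.9168 \cdot 10^{-5}$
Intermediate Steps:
$g{\left(E,O \right)} = - \frac{5}{3}$ ($g{\left(E,O \right)} = -3 + \frac{1}{3} \cdot 4 = -3 + \frac{4}{3} = - \frac{5}{3}$)
$N{\left(u,v \right)} = - \frac{5}{3}$
$U{\left(f \right)} = -40 - 8 f$ ($U{\left(f \right)} = - 8 \left(5 + f\right) = -40 - 8 f$)
$\frac{1}{52197 + U{\left(N{\left(13,6 \right)} \right)}} = \frac{1}{52197 - \frac{80}{3}} = \frac{1}{\frac{156511}{3}} = \frac{3}{156511}$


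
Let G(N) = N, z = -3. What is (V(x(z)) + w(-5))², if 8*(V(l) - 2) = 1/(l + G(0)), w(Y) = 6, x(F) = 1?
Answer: 4225/64 ≈ 66.016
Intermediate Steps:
V(l) = 2 + 1/(8*l) (V(l) = 2 + 1/(8*(l + 0)) = 2 + 1/(8*l))
(V(x(z)) + w(-5))² = ((2 + (⅛)/1) + 6)² = ((2 + (⅛)*1) + 6)² = ((2 + ⅛) + 6)² = (17/8 + 6)² = (65/8)² = 4225/64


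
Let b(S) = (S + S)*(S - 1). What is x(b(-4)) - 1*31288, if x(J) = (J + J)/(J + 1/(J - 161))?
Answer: -151392952/4839 ≈ -31286.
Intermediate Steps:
b(S) = 2*S*(-1 + S) (b(S) = (2*S)*(-1 + S) = 2*S*(-1 + S))
x(J) = 2*J/(J + 1/(-161 + J)) (x(J) = (2*J)/(J + 1/(-161 + J)) = 2*J/(J + 1/(-161 + J)))
x(b(-4)) - 1*31288 = 2*(2*(-4)*(-1 - 4))*(-161 + 2*(-4)*(-1 - 4))/(1 + (2*(-4)*(-1 - 4))**2 - 322*(-4)*(-1 - 4)) - 1*31288 = 2*(2*(-4)*(-5))*(-161 + 2*(-4)*(-5))/(1 + (2*(-4)*(-5))**2 - 322*(-4)*(-5)) - 31288 = 2*40*(-161 + 40)/(1 + 40**2 - 161*40) - 31288 = 2*40*(-121)/(1 + 1600 - 6440) - 31288 = 2*40*(-121)/(-4839) - 31288 = 2*40*(-1/4839)*(-121) - 31288 = 9680/4839 - 31288 = -151392952/4839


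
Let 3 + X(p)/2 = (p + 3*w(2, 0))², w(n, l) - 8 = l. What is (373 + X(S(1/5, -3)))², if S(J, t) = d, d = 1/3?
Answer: 194909521/81 ≈ 2.4063e+6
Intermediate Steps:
d = ⅓ ≈ 0.33333
w(n, l) = 8 + l
S(J, t) = ⅓
X(p) = -6 + 2*(24 + p)² (X(p) = -6 + 2*(p + 3*(8 + 0))² = -6 + 2*(p + 3*8)² = -6 + 2*(p + 24)² = -6 + 2*(24 + p)²)
(373 + X(S(1/5, -3)))² = (373 + (-6 + 2*(24 + ⅓)²))² = (373 + (-6 + 2*(73/3)²))² = (373 + (-6 + 2*(5329/9)))² = (373 + (-6 + 10658/9))² = (373 + 10604/9)² = (13961/9)² = 194909521/81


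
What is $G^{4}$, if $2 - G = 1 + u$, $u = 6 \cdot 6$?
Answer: $1500625$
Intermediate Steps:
$u = 36$
$G = -35$ ($G = 2 - \left(1 + 36\right) = 2 - 37 = -35$)
$G^{4} = \left(-35\right)^{4} = 1500625$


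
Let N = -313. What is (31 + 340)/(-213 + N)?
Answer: -371/526 ≈ -0.70532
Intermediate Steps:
(31 + 340)/(-213 + N) = (31 + 340)/(-213 - 313) = 371/(-526) = 371*(-1/526) = -371/526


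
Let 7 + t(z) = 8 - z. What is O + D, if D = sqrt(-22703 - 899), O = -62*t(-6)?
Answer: -434 + I*sqrt(23602) ≈ -434.0 + 153.63*I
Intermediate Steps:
t(z) = 1 - z (t(z) = -7 + (8 - z) = 1 - z)
O = -434 (O = -62*(1 - 1*(-6)) = -62*(1 + 6) = -62*7 = -434)
D = I*sqrt(23602) (D = sqrt(-23602) = I*sqrt(23602) ≈ 153.63*I)
O + D = -434 + I*sqrt(23602)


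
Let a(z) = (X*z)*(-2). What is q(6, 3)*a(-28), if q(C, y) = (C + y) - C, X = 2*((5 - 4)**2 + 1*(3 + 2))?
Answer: 2016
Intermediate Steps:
X = 12 (X = 2*(1**2 + 1*5) = 2*(1 + 5) = 2*6 = 12)
q(C, y) = y
a(z) = -24*z (a(z) = (12*z)*(-2) = -24*z)
q(6, 3)*a(-28) = 3*(-24*(-28)) = 3*672 = 2016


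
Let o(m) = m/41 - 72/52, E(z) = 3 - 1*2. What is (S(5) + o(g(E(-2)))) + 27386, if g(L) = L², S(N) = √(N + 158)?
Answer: 14596013/533 + √163 ≈ 27397.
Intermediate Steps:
E(z) = 1 (E(z) = 3 - 2 = 1)
S(N) = √(158 + N)
o(m) = -18/13 + m/41 (o(m) = m*(1/41) - 72*1/52 = m/41 - 18/13 = -18/13 + m/41)
(S(5) + o(g(E(-2)))) + 27386 = (√(158 + 5) + (-18/13 + (1/41)*1²)) + 27386 = (√163 + (-18/13 + (1/41)*1)) + 27386 = (√163 + (-18/13 + 1/41)) + 27386 = (√163 - 725/533) + 27386 = (-725/533 + √163) + 27386 = 14596013/533 + √163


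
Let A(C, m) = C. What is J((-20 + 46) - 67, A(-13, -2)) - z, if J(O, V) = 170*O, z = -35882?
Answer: 28912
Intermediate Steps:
J((-20 + 46) - 67, A(-13, -2)) - z = 170*((-20 + 46) - 67) - 1*(-35882) = 170*(26 - 67) + 35882 = 170*(-41) + 35882 = -6970 + 35882 = 28912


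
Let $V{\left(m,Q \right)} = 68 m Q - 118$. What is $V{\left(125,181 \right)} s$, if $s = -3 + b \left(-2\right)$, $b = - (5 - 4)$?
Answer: $-1538382$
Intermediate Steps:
$b = -1$ ($b = \left(-1\right) 1 = -1$)
$s = -1$ ($s = -3 - -2 = -3 + 2 = -1$)
$V{\left(m,Q \right)} = -118 + 68 Q m$ ($V{\left(m,Q \right)} = 68 Q m - 118 = -118 + 68 Q m$)
$V{\left(125,181 \right)} s = \left(-118 + 68 \cdot 181 \cdot 125\right) \left(-1\right) = \left(-118 + 1538500\right) \left(-1\right) = 1538382 \left(-1\right) = -1538382$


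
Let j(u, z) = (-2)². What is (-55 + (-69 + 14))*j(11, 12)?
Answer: -440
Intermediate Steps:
j(u, z) = 4
(-55 + (-69 + 14))*j(11, 12) = (-55 + (-69 + 14))*4 = (-55 - 55)*4 = -110*4 = -440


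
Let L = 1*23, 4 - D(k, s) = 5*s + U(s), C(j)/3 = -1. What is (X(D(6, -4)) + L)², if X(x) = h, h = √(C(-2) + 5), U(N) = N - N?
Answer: (23 + √2)² ≈ 596.05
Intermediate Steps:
C(j) = -3 (C(j) = 3*(-1) = -3)
U(N) = 0
h = √2 (h = √(-3 + 5) = √2 ≈ 1.4142)
D(k, s) = 4 - 5*s (D(k, s) = 4 - (5*s + 0) = 4 - 5*s)
X(x) = √2
L = 23
(X(D(6, -4)) + L)² = (√2 + 23)² = (23 + √2)²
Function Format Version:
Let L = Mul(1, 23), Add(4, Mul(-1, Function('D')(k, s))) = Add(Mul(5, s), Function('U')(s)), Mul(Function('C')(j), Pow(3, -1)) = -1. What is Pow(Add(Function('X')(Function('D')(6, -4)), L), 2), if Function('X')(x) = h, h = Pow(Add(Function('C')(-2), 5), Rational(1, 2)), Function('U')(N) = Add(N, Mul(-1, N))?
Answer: Pow(Add(23, Pow(2, Rational(1, 2))), 2) ≈ 596.05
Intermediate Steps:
Function('C')(j) = -3 (Function('C')(j) = Mul(3, -1) = -3)
Function('U')(N) = 0
h = Pow(2, Rational(1, 2)) (h = Pow(Add(-3, 5), Rational(1, 2)) = Pow(2, Rational(1, 2)) ≈ 1.4142)
Function('D')(k, s) = Add(4, Mul(-5, s)) (Function('D')(k, s) = Add(4, Mul(-1, Add(Mul(5, s), 0))) = Add(4, Mul(-1, Mul(5, s))) = Add(4, Mul(-5, s)))
Function('X')(x) = Pow(2, Rational(1, 2))
L = 23
Pow(Add(Function('X')(Function('D')(6, -4)), L), 2) = Pow(Add(Pow(2, Rational(1, 2)), 23), 2) = Pow(Add(23, Pow(2, Rational(1, 2))), 2)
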